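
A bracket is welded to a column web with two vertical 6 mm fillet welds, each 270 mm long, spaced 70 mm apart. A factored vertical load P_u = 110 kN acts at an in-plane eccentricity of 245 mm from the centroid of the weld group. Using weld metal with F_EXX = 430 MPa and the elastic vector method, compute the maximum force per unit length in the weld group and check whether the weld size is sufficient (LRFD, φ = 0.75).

Total weld length L_w = 540 mm. Treat welds as unit-width lines.
Polar moment about centroid: J = 2[d³/12 + d(b/2)²] = 2[270³/12 + 270×35²] = 3942000 mm³.
Direct shear f_v = P/L_w = 110×10³ / 540 = 203.7 N/mm (vertical).
Torsion M = P·e = 110×10³ × 245 = 26950000 N·mm.
Critical point at (x, y) = (35, 135) from centroid. f_tx = M·y/J = 922.9 N/mm; f_ty = M·x/J = 239.3 N/mm.
Resultant f_max = √[f_tx² + (f_v + f_ty)²] = √[922.9² + (203.7 + 239.3)²] = 1024 N/mm.
Capacity per unit length: φr_n = 0.75 × 0.6 × 430 × (0.707 × 6) = 820.8 N/mm.
1024 > 820.8 → NOT adequate.

f_max ≈ 1020 N/mm; NOT adequate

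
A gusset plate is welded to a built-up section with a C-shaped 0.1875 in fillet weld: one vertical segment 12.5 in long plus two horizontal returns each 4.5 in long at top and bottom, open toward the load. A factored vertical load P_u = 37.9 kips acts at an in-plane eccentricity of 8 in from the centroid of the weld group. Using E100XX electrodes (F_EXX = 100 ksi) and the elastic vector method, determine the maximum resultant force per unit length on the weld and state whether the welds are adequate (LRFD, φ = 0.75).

Total weld length L_w = 21.5 in. Treat welds as unit-width lines.
Centroid: x̄ = 2×4.5×2.25 / 21.5 = 0.9419 in from the vertical weld.
Polar moment about centroid: J = I_x + I_y = [12.5³/12 + 2×4.5×6.25²] + [12.5×0.9419² + 2(4.5³/12 + 4.5×1.308²)] = 556 in³.
Direct shear f_v = P/L_w = 37.9 / 21.5 = 1.763 kip/in (vertical).
Torsion M = P·e = 37.9 × 8 = 303.2 kip·in.
Critical point at (x, y) = (3.558, 6.25) from centroid. f_tx = M·y/J = 3.408 kip/in; f_ty = M·x/J = 1.94 kip/in.
Resultant f_max = √[f_tx² + (f_v + f_ty)²] = √[3.408² + (1.763 + 1.94)²] = 5.033 kip/in.
Capacity per unit length: φr_n = 0.75 × 0.6 × 100 × (0.707 × 0.1875) = 5.965 kip/in.
5.033 ≤ 5.965 → adequate.

f_max ≈ 5.03 kip/in; adequate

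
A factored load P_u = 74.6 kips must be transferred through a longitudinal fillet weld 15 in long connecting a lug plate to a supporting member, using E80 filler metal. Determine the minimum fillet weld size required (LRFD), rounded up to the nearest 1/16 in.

E80XX → F_EXX = 80 ksi.
Total weld length L = 15 in.
Required throat t_e = P_u / (φ × 0.6 F_EXX × L) = 74.6 / (0.75 × 0.6 × 80 × 15) = 0.1381 in.
Required leg w = t_e / 0.707 = 0.1954 in → use 1/4 in.

w = 1/4 in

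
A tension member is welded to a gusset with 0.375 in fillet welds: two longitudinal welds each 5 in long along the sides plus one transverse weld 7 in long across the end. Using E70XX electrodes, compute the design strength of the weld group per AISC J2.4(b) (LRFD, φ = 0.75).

E70XX → F_EXX = 70 ksi.
t_e = 0.707 × 0.375 = 0.2651 in.
R_nwl = 0.6 × 70 × 0.2651 × 10 = 111.4 kips (longitudinal, 2 welds).
R_nwt = 0.6 × 70 × 0.2651 × 7 = 77.95 kips (transverse, base value).
(i) R_nwl + R_nwt = 189.3 kips; (ii) 0.85 R_nwl + 1.5 R_nwt = 211.6 kips.
R_n = max = 211.6 kips [governs: (ii)]; φR_n = 158.7 kips.

φR_n ≈ 159 kips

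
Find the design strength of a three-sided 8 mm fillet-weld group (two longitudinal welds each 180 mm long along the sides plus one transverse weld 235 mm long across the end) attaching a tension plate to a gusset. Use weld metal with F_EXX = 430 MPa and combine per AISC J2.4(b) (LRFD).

t_e = 0.707 × 8 = 5.656 mm.
R_nwl = 0.6 × 430 × 5.656 × 360 × 10⁻³ = 525.3 kN (longitudinal, 2 welds).
R_nwt = 0.6 × 430 × 5.656 × 235 × 10⁻³ = 342.9 kN (transverse, base value).
(i) R_nwl + R_nwt = 868.3 kN; (ii) 0.85 R_nwl + 1.5 R_nwt = 960.9 kN.
R_n = max = 960.9 kN [governs: (ii)]; φR_n = 720.7 kN.

φR_n ≈ 721 kN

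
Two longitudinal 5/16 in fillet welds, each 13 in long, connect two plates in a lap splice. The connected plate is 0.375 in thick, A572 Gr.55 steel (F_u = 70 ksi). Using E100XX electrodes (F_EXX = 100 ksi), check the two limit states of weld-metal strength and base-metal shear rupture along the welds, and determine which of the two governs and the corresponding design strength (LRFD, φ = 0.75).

φR_n ≈ 258 kips (weld metal governs)

t_e = 0.707 × 0.3125 = 0.2209 in; L = 26 in.
Weld metal: φR_n = 0.75 × 0.6 × 100 × 0.2209 × 26 = 258.5 kips.
Base metal (shear rupture): φR_n = 0.75 × 0.6 × 70 × 0.375 × 26 = 307.1 kips.
Governing: weld metal.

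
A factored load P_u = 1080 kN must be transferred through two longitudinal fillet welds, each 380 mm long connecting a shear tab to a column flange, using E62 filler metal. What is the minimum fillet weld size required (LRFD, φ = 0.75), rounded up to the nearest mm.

w = 8 mm

E62XX → F_EXX = 620 MPa.
Total weld length L = 760 mm.
Required throat t_e = P_u / (φ × 0.6 F_EXX × L) = 1080 / (0.75 × 0.6 × 620 × 760 × 10⁻³) = 5.093 mm.
Required leg w = t_e / 0.707 = 7.204 mm → use 8 mm.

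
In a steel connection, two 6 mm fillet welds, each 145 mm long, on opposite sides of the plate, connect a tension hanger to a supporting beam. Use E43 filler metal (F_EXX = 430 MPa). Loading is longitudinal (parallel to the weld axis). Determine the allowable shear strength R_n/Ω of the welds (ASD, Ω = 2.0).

Effective throat t_e = 0.707 × 6 = 4.242 mm.
Total length L = 290 mm; A_we = 4.242 × 290 = 1230 mm².
F_nw = 0.6 F_EXX = 0.6 × 430 = 258 MPa.
R_n = 258 × 1230 × 10⁻³ = 317.4 kN; R_n/Ω = 317.4/2.0 = 158.7 kN.

R_n/Ω ≈ 159 kN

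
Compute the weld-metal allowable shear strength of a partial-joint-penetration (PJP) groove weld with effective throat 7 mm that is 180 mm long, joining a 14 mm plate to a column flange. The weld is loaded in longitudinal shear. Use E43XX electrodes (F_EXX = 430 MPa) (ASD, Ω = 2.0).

R_n/Ω ≈ 163 kN

Effective throat (given) t_e = 7 mm.
A_we = 7 × 180 = 1260 mm².
F_nw = 0.6 F_EXX = 258 MPa.
R_n/Ω = (258 × 1260) / 2.0 × 10⁻³ = 162.5 kN.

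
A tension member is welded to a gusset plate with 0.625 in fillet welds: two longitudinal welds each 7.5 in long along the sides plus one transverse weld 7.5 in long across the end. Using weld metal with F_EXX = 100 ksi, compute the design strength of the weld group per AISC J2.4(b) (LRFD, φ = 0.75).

φR_n ≈ 477 kips

t_e = 0.707 × 0.625 = 0.4419 in.
R_nwl = 0.6 × 100 × 0.4419 × 15 = 397.7 kips (longitudinal, 2 welds).
R_nwt = 0.6 × 100 × 0.4419 × 7.5 = 198.8 kips (transverse, base value).
(i) R_nwl + R_nwt = 596.5 kips; (ii) 0.85 R_nwl + 1.5 R_nwt = 636.3 kips.
R_n = max = 636.3 kips [governs: (ii)]; φR_n = 477.2 kips.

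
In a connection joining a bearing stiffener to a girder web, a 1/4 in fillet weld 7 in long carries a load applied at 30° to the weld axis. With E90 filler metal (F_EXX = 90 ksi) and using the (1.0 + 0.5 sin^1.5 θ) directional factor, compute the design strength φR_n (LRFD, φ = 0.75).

φR_n ≈ 59 kips

t_e = 0.707 × 0.25 = 0.1767 in; A_we = 0.1767 × 7 = 1.237 in².
Directional factor: 1.0 + 0.5 sin^1.5(30°) = 1.177.
F_nw = 0.6 × 90 × 1.177 = 63.55 ksi.
φR_n = 0.75 × 63.55 × 1.237 = 58.97 kips.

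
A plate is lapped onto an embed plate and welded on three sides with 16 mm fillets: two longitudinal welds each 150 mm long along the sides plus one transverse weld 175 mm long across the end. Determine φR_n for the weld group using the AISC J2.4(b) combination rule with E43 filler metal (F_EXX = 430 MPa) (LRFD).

φR_n ≈ 1130 kN

t_e = 0.707 × 16 = 11.31 mm.
R_nwl = 0.6 × 430 × 11.31 × 300 × 10⁻³ = 875.5 kN (longitudinal, 2 welds).
R_nwt = 0.6 × 430 × 11.31 × 175 × 10⁻³ = 510.7 kN (transverse, base value).
(i) R_nwl + R_nwt = 1386 kN; (ii) 0.85 R_nwl + 1.5 R_nwt = 1510 kN.
R_n = max = 1510 kN [governs: (ii)]; φR_n = 1133 kN.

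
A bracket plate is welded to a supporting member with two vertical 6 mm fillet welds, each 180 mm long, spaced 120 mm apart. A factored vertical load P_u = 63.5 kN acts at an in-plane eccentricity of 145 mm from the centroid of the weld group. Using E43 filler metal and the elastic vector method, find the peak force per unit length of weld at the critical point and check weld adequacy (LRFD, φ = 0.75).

f_max ≈ 557 N/mm; adequate

E43XX → F_EXX = 430 MPa.
Total weld length L_w = 360 mm. Treat welds as unit-width lines.
Polar moment about centroid: J = 2[d³/12 + d(b/2)²] = 2[180³/12 + 180×60²] = 2268000 mm³.
Direct shear f_v = P/L_w = 63.5×10³ / 360 = 176.4 N/mm (vertical).
Torsion M = P·e = 63.5×10³ × 145 = 9207500 N·mm.
Critical point at (x, y) = (60, 90) from centroid. f_tx = M·y/J = 365.4 N/mm; f_ty = M·x/J = 243.6 N/mm.
Resultant f_max = √[f_tx² + (f_v + f_ty)²] = √[365.4² + (176.4 + 243.6)²] = 556.7 N/mm.
Capacity per unit length: φr_n = 0.75 × 0.6 × 430 × (0.707 × 6) = 820.8 N/mm.
556.7 ≤ 820.8 → adequate.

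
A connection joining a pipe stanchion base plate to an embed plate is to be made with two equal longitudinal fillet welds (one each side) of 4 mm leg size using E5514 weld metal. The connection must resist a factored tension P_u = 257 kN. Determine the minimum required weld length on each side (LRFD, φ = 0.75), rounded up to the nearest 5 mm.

L = 185 mm on each side

E55XX → F_EXX = 550 MPa.
Throat t_e = 0.707 × 4 = 2.828 mm.
φr_n = 0.75 × 0.6 × 550 × 2.828 × 10⁻³ = 0.6999 kN/mm.
L_req = P_u / φr_n = 257 / 0.6999 = 367.2 mm total.
Per side: 367.2 / 2 = 183.6 mm.
Round up → use L = 185 mm on each side.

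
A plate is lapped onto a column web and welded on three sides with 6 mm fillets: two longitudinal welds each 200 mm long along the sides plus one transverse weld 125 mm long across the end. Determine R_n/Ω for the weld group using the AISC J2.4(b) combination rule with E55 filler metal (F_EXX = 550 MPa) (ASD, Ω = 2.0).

R_n/Ω ≈ 369 kN

t_e = 0.707 × 6 = 4.242 mm.
R_nwl = 0.6 × 550 × 4.242 × 400 × 10⁻³ = 559.9 kN (longitudinal, 2 welds).
R_nwt = 0.6 × 550 × 4.242 × 125 × 10⁻³ = 175 kN (transverse, base value).
(i) R_nwl + R_nwt = 734.9 kN; (ii) 0.85 R_nwl + 1.5 R_nwt = 738.4 kN.
R_n = max = 738.4 kN [governs: (ii)]; R_n/Ω = 369.2 kN.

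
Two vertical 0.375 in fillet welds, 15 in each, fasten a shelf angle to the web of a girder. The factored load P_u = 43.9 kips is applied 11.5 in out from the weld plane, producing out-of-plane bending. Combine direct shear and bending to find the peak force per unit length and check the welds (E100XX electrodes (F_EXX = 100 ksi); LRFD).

L_w = 2 × 15 = 30 in; section modulus (unit throat) S = 2 × L²/6 = 75 in².
Direct shear f_v = P/L_w = 43.9/30 = 1.463 kip/in.
Moment M = P × e = 43.9 × 11.5 = 504.85 kip·in; bending f_b = M/S = 6.731 kip/in.
f_max = √(f_v² + f_b²) = √(1.463² + 6.731²) = 6.889 kip/in.
φr_n = 0.75 × 0.6 × 100 × (0.707 × 0.375) = 11.93 kip/in → adequate.

f_max ≈ 6.89 kip/in; adequate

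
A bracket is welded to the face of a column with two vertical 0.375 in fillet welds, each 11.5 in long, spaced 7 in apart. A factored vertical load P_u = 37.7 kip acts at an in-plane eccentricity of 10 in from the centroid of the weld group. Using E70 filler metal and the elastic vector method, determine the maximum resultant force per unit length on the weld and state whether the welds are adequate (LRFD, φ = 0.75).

E70XX → F_EXX = 70 ksi.
Total weld length L_w = 23 in. Treat welds as unit-width lines.
Polar moment about centroid: J = 2[d³/12 + d(b/2)²] = 2[11.5³/12 + 11.5×3.5²] = 535.2 in³.
Direct shear f_v = P/L_w = 37.7 / 23 = 1.639 kip/in (vertical).
Torsion M = P·e = 37.7 × 10 = 377 kip·in.
Critical point at (x, y) = (3.5, 5.75) from centroid. f_tx = M·y/J = 4.05 kip/in; f_ty = M·x/J = 2.465 kip/in.
Resultant f_max = √[f_tx² + (f_v + f_ty)²] = √[4.05² + (1.639 + 2.465)²] = 5.766 kip/in.
Capacity per unit length: φr_n = 0.75 × 0.6 × 70 × (0.707 × 0.375) = 8.351 kip/in.
5.766 ≤ 8.351 → adequate.

f_max ≈ 5.77 kip/in; adequate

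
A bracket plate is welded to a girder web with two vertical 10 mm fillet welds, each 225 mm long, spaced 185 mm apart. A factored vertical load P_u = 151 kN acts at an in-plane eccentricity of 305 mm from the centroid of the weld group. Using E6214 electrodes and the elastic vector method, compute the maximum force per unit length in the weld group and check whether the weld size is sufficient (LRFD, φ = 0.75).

E62XX → F_EXX = 620 MPa.
Total weld length L_w = 450 mm. Treat welds as unit-width lines.
Polar moment about centroid: J = 2[d³/12 + d(b/2)²] = 2[225³/12 + 225×92.5²] = 5749000 mm³.
Direct shear f_v = P/L_w = 151×10³ / 450 = 335.6 N/mm (vertical).
Torsion M = P·e = 151×10³ × 305 = 46055000 N·mm.
Critical point at (x, y) = (92.5, 112.5) from centroid. f_tx = M·y/J = 901.3 N/mm; f_ty = M·x/J = 741 N/mm.
Resultant f_max = √[f_tx² + (f_v + f_ty)²] = √[901.3² + (335.6 + 741)²] = 1404 N/mm.
Capacity per unit length: φr_n = 0.75 × 0.6 × 620 × (0.707 × 10) = 1973 N/mm.
1404 ≤ 1973 → adequate.

f_max ≈ 1400 N/mm; adequate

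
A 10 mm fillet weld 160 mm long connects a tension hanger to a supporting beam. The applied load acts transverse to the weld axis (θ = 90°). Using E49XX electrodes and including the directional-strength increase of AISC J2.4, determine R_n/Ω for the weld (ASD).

E49XX → F_EXX = 490 MPa.
t_e = 0.707 × 10 = 7.07 mm; A_we = 7.07 × 160 = 1131 mm².
Directional factor: 1.0 + 0.5 sin^1.5(90°) = 1.5.
F_nw = 0.6 × 490 × 1.5 = 441 MPa.
R_n/Ω = (441 × 1131) / 2.0 × 10⁻³ = 249.4 kN.

R_n/Ω ≈ 249 kN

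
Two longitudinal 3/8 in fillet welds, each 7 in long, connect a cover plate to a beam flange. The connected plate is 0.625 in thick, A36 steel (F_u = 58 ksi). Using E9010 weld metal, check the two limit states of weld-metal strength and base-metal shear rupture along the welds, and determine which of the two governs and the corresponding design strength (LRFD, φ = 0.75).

φR_n ≈ 150 kips (weld metal governs)

E90XX → F_EXX = 90 ksi.
t_e = 0.707 × 0.375 = 0.2651 in; L = 14 in.
Weld metal: φR_n = 0.75 × 0.6 × 90 × 0.2651 × 14 = 150.3 kips.
Base metal (shear rupture): φR_n = 0.75 × 0.6 × 58 × 0.625 × 14 = 228.4 kips.
Governing: weld metal.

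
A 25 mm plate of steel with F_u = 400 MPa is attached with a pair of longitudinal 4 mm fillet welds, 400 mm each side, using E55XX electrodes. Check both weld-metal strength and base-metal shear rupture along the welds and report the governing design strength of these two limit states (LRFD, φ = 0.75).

φR_n ≈ 560 kN (weld metal governs)

E55XX → F_EXX = 550 MPa.
t_e = 0.707 × 4 = 2.828 mm; L = 800 mm.
Weld metal: φR_n = 0.75 × 0.6 × 550 × 2.828 × 800 × 10⁻³ = 559.9 kN.
Base metal (shear rupture): φR_n = 0.75 × 0.6 × 400 × 25 × 800 × 10⁻³ = 3600 kN.
Governing: weld metal.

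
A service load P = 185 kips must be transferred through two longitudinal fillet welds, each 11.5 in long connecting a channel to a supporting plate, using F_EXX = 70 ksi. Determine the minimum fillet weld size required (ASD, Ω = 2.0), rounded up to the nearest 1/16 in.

w = 9/16 in

Total weld length L = 23 in.
Required throat t_e = P × Ω / (0.6 F_EXX × L) = 185 × 2.0 / (0.6 × 70 × 23) = 0.383 in.
Required leg w = t_e / 0.707 = 0.5418 in → use 9/16 in.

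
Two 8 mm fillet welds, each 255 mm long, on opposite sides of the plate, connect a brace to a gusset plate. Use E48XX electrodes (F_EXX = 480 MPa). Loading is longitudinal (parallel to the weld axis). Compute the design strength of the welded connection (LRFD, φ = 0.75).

φR_n ≈ 623 kN

Effective throat t_e = 0.707 × 8 = 5.656 mm.
Total length L = 510 mm; A_we = 5.656 × 510 = 2885 mm².
F_nw = 0.6 F_EXX = 0.6 × 480 = 288 MPa.
φR_n = 0.75 × 288 × 2885 × 10⁻³ = 623.1 kN.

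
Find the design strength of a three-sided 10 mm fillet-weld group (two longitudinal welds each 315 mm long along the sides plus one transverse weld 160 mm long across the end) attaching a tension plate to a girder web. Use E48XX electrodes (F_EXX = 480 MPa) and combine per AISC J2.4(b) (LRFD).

t_e = 0.707 × 10 = 7.07 mm.
R_nwl = 0.6 × 480 × 7.07 × 630 × 10⁻³ = 1283 kN (longitudinal, 2 welds).
R_nwt = 0.6 × 480 × 7.07 × 160 × 10⁻³ = 325.8 kN (transverse, base value).
(i) R_nwl + R_nwt = 1609 kN; (ii) 0.85 R_nwl + 1.5 R_nwt = 1579 kN.
R_n = max = 1609 kN [governs: (i)]; φR_n = 1206 kN.

φR_n ≈ 1210 kN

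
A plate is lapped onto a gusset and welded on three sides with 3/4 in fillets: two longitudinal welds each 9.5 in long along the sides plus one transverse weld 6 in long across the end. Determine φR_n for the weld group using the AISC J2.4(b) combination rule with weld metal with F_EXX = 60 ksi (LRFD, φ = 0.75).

t_e = 0.707 × 0.75 = 0.5302 in.
R_nwl = 0.6 × 60 × 0.5302 × 19 = 362.7 kip (longitudinal, 2 welds).
R_nwt = 0.6 × 60 × 0.5302 × 6 = 114.5 kip (transverse, base value).
(i) R_nwl + R_nwt = 477.2 kip; (ii) 0.85 R_nwl + 1.5 R_nwt = 480.1 kip.
R_n = max = 480.1 kip [governs: (ii)]; φR_n = 360.1 kip.

φR_n ≈ 360 kip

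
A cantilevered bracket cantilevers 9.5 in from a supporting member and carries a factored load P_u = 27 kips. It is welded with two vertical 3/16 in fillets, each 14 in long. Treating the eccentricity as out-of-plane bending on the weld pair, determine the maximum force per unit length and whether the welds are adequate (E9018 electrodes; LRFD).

E90XX → F_EXX = 90 ksi.
L_w = 2 × 14 = 28 in; section modulus (unit throat) S = 2 × L²/6 = 65.33 in².
Direct shear f_v = P/L_w = 27/28 = 0.9643 kip/in.
Moment M = P × e = 27 × 9.5 = 256.5 kip·in; bending f_b = M/S = 3.926 kip/in.
f_max = √(f_v² + f_b²) = √(0.9643² + 3.926²) = 4.043 kip/in.
φr_n = 0.75 × 0.6 × 90 × (0.707 × 0.1875) = 5.369 kip/in → adequate.

f_max ≈ 4.04 kip/in; adequate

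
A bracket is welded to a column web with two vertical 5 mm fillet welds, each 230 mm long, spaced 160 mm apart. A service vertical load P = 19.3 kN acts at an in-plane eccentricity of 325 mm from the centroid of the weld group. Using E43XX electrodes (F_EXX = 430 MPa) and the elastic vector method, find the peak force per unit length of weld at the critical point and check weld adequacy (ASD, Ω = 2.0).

f_max ≈ 204 N/mm; adequate

Total weld length L_w = 460 mm. Treat welds as unit-width lines.
Polar moment about centroid: J = 2[d³/12 + d(b/2)²] = 2[230³/12 + 230×80²] = 4972000 mm³.
Direct shear f_v = P/L_w = 19.3×10³ / 460 = 41.96 N/mm (vertical).
Torsion M = P·e = 19.3×10³ × 325 = 6272500 N·mm.
Critical point at (x, y) = (80, 115) from centroid. f_tx = M·y/J = 145.1 N/mm; f_ty = M·x/J = 100.9 N/mm.
Resultant f_max = √[f_tx² + (f_v + f_ty)²] = √[145.1² + (41.96 + 100.9)²] = 203.6 N/mm.
Capacity per unit length: r_n/Ω = (1/2.0) × 0.6 × 430 × (0.707 × 5) = 456 N/mm.
203.6 ≤ 456 → adequate.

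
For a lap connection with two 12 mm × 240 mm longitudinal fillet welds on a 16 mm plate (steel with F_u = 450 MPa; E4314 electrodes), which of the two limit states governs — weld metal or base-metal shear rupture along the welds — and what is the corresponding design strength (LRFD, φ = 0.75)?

φR_n ≈ 788 kN (weld metal governs)

E43XX → F_EXX = 430 MPa.
t_e = 0.707 × 12 = 8.484 mm; L = 480 mm.
Weld metal: φR_n = 0.75 × 0.6 × 430 × 8.484 × 480 × 10⁻³ = 788 kN.
Base metal (shear rupture): φR_n = 0.75 × 0.6 × 450 × 16 × 480 × 10⁻³ = 1555 kN.
Governing: weld metal.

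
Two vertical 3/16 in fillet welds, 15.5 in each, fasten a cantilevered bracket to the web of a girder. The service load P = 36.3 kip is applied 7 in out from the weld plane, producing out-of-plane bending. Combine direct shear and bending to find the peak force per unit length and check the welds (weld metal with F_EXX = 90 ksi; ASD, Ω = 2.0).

f_max ≈ 3.38 kip/in; adequate

L_w = 2 × 15.5 = 31 in; section modulus (unit throat) S = 2 × L²/6 = 80.08 in².
Direct shear f_v = P/L_w = 36.3/31 = 1.171 kip/in.
Moment M = P × e = 36.3 × 7 = 254.1 kip·in; bending f_b = M/S = 3.173 kip/in.
f_max = √(f_v² + f_b²) = √(1.171² + 3.173²) = 3.382 kip/in.
r_n/Ω = (1/2.0) × 0.6 × 90 × (0.707 × 0.1875) = 3.579 kip/in → adequate.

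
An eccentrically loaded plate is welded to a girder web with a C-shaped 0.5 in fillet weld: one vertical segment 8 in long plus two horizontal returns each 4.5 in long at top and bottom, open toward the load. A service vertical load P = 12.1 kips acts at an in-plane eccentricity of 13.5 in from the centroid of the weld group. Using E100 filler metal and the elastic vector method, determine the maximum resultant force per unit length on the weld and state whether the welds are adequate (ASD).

f_max ≈ 4.29 kip/in; adequate

E100XX → F_EXX = 100 ksi.
Total weld length L_w = 17 in. Treat welds as unit-width lines.
Centroid: x̄ = 2×4.5×2.25 / 17 = 1.191 in from the vertical weld.
Polar moment about centroid: J = I_x + I_y = [8³/12 + 2×4.5×4²] + [8×1.191² + 2(4.5³/12 + 4.5×1.059²)] = 223.3 in³.
Direct shear f_v = P/L_w = 12.1 / 17 = 0.7118 kip/in (vertical).
Torsion M = P·e = 12.1 × 13.5 = 163.35 kip·in.
Critical point at (x, y) = (3.309, 4) from centroid. f_tx = M·y/J = 2.926 kip/in; f_ty = M·x/J = 2.421 kip/in.
Resultant f_max = √[f_tx² + (f_v + f_ty)²] = √[2.926² + (0.7118 + 2.421)²] = 4.286 kip/in.
Capacity per unit length: r_n/Ω = (1/2.0) × 0.6 × 100 × (0.707 × 0.5) = 10.6 kip/in.
4.286 ≤ 10.6 → adequate.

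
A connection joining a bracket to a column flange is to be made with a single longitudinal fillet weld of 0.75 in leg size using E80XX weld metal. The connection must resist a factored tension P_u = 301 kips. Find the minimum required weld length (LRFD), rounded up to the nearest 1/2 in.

E80XX → F_EXX = 80 ksi.
Throat t_e = 0.707 × 0.75 = 0.5302 in.
φr_n = 0.75 × 0.6 × 80 × 0.5302 = 19.09 kips/in.
L_req = P_u / φr_n = 301 / 19.09 = 15.77 in total.
Round up → use L = 16 in.

L = 16 in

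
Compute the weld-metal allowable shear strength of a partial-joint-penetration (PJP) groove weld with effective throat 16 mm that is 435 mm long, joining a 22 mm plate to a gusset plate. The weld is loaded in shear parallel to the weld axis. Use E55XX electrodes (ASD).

E55XX → F_EXX = 550 MPa.
Effective throat (given) t_e = 16 mm.
A_we = 16 × 435 = 6960 mm².
F_nw = 0.6 F_EXX = 330 MPa.
R_n/Ω = (330 × 6960) / 2.0 × 10⁻³ = 1148 kN.

R_n/Ω ≈ 1150 kN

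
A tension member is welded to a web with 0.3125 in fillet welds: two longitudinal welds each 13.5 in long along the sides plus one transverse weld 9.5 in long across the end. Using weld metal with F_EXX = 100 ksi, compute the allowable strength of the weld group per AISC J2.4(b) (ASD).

R_n/Ω ≈ 247 kips

t_e = 0.707 × 0.3125 = 0.2209 in.
R_nwl = 0.6 × 100 × 0.2209 × 27 = 357.9 kips (longitudinal, 2 welds).
R_nwt = 0.6 × 100 × 0.2209 × 9.5 = 125.9 kips (transverse, base value).
(i) R_nwl + R_nwt = 483.9 kips; (ii) 0.85 R_nwl + 1.5 R_nwt = 493.1 kips.
R_n = max = 493.1 kips [governs: (ii)]; R_n/Ω = 246.6 kips.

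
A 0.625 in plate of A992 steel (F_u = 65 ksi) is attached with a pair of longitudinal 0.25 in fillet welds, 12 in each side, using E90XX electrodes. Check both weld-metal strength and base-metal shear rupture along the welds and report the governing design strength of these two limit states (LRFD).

E90XX → F_EXX = 90 ksi.
t_e = 0.707 × 0.25 = 0.1767 in; L = 24 in.
Weld metal: φR_n = 0.75 × 0.6 × 90 × 0.1767 × 24 = 171.8 kip.
Base metal (shear rupture): φR_n = 0.75 × 0.6 × 65 × 0.625 × 24 = 438.8 kip.
Governing: weld metal.

φR_n ≈ 172 kip (weld metal governs)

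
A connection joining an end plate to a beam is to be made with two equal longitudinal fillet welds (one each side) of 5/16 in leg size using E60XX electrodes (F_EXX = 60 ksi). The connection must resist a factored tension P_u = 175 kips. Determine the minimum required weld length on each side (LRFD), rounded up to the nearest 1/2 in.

L = 15 in on each side

Throat t_e = 0.707 × 0.3125 = 0.2209 in.
φr_n = 0.75 × 0.6 × 60 × 0.2209 = 5.965 kips/in.
L_req = P_u / φr_n = 175 / 5.965 = 29.34 in total.
Per side: 29.34 / 2 = 14.67 in.
Round up → use L = 15 in on each side.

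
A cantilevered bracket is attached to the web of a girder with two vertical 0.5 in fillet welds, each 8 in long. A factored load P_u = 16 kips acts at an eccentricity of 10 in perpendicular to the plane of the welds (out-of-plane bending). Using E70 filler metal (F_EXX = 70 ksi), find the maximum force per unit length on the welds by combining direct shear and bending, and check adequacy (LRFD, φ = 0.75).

L_w = 2 × 8 = 16 in; section modulus (unit throat) S = 2 × L²/6 = 21.33 in².
Direct shear f_v = P/L_w = 16/16 = 1 kip/in.
Moment M = P × e = 16 × 10 = 160 kip·in; bending f_b = M/S = 7.5 kip/in.
f_max = √(f_v² + f_b²) = √(1² + 7.5²) = 7.566 kip/in.
φr_n = 0.75 × 0.6 × 70 × (0.707 × 0.5) = 11.14 kip/in → adequate.

f_max ≈ 7.57 kip/in; adequate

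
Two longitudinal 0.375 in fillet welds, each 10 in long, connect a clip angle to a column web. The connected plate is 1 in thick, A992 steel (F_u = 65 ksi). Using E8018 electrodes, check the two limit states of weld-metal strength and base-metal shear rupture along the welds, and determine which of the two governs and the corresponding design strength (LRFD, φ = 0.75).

φR_n ≈ 191 kip (weld metal governs)

E80XX → F_EXX = 80 ksi.
t_e = 0.707 × 0.375 = 0.2651 in; L = 20 in.
Weld metal: φR_n = 0.75 × 0.6 × 80 × 0.2651 × 20 = 190.9 kip.
Base metal (shear rupture): φR_n = 0.75 × 0.6 × 65 × 1 × 20 = 585 kip.
Governing: weld metal.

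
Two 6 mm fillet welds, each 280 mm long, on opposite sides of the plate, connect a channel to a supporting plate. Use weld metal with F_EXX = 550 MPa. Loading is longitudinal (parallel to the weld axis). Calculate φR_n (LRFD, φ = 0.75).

Effective throat t_e = 0.707 × 6 = 4.242 mm.
Total length L = 560 mm; A_we = 4.242 × 560 = 2376 mm².
F_nw = 0.6 F_EXX = 0.6 × 550 = 330 MPa.
φR_n = 0.75 × 330 × 2376 × 10⁻³ = 587.9 kN.

φR_n ≈ 588 kN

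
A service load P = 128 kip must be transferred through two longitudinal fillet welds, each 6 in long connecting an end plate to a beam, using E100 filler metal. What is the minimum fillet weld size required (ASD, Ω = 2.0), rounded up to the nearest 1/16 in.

w = 9/16 in

E100XX → F_EXX = 100 ksi.
Total weld length L = 12 in.
Required throat t_e = P × Ω / (0.6 F_EXX × L) = 128 × 2.0 / (0.6 × 100 × 12) = 0.3556 in.
Required leg w = t_e / 0.707 = 0.5029 in → use 9/16 in.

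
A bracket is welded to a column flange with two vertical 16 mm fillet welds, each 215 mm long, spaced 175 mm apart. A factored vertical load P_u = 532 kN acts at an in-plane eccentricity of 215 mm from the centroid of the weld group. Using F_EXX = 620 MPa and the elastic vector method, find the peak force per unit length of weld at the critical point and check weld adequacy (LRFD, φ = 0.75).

f_max ≈ 4100 N/mm; NOT adequate

Total weld length L_w = 430 mm. Treat welds as unit-width lines.
Polar moment about centroid: J = 2[d³/12 + d(b/2)²] = 2[215³/12 + 215×87.5²] = 4949000 mm³.
Direct shear f_v = P/L_w = 532×10³ / 430 = 1237 N/mm (vertical).
Torsion M = P·e = 532×10³ × 215 = 114380000 N·mm.
Critical point at (x, y) = (87.5, 107.5) from centroid. f_tx = M·y/J = 2485 N/mm; f_ty = M·x/J = 2022 N/mm.
Resultant f_max = √[f_tx² + (f_v + f_ty)²] = √[2485² + (1237 + 2022)²] = 4099 N/mm.
Capacity per unit length: φr_n = 0.75 × 0.6 × 620 × (0.707 × 16) = 3156 N/mm.
4099 > 3156 → NOT adequate.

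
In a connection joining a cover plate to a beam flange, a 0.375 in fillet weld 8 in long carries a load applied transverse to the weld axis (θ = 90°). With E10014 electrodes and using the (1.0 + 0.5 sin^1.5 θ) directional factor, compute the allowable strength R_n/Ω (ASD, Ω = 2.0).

E100XX → F_EXX = 100 ksi.
t_e = 0.707 × 0.375 = 0.2651 in; A_we = 0.2651 × 8 = 2.121 in².
Directional factor: 1.0 + 0.5 sin^1.5(90°) = 1.5.
F_nw = 0.6 × 100 × 1.5 = 90 ksi.
R_n/Ω = (90 × 2.121) / 2.0 = 95.44 kips.

R_n/Ω ≈ 95.4 kips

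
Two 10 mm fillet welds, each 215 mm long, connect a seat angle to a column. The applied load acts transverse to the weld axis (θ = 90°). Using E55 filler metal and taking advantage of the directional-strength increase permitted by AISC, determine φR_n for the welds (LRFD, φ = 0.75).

E55XX → F_EXX = 550 MPa.
t_e = 0.707 × 10 = 7.07 mm; A_we = 7.07 × 430 = 3040 mm².
Directional factor: 1.0 + 0.5 sin^1.5(90°) = 1.5.
F_nw = 0.6 × 550 × 1.5 = 495 MPa.
φR_n = 0.75 × 495 × 3040 × 10⁻³ = 1129 kN.

φR_n ≈ 1130 kN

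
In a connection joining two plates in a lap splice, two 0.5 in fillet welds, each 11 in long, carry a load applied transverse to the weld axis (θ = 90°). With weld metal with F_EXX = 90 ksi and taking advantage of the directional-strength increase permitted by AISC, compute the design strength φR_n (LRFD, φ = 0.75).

φR_n ≈ 472 kip

t_e = 0.707 × 0.5 = 0.3535 in; A_we = 0.3535 × 22 = 7.777 in².
Directional factor: 1.0 + 0.5 sin^1.5(90°) = 1.5.
F_nw = 0.6 × 90 × 1.5 = 81 ksi.
φR_n = 0.75 × 81 × 7.777 = 472.5 kip.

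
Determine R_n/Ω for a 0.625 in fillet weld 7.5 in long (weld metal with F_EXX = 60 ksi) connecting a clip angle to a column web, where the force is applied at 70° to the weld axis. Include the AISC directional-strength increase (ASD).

R_n/Ω ≈ 86.8 kip

t_e = 0.707 × 0.625 = 0.4419 in; A_we = 0.4419 × 7.5 = 3.314 in².
Directional factor: 1.0 + 0.5 sin^1.5(70°) = 1.455.
F_nw = 0.6 × 60 × 1.455 = 52.4 ksi.
R_n/Ω = (52.4 × 3.314) / 2.0 = 86.82 kip.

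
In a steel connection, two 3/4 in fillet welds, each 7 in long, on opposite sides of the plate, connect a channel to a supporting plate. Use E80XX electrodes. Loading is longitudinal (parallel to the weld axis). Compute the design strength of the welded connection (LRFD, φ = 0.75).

E80XX → F_EXX = 80 ksi.
Effective throat t_e = 0.707 × 0.75 = 0.5302 in.
Total length L = 14 in; A_we = 0.5302 × 14 = 7.423 in².
F_nw = 0.6 F_EXX = 0.6 × 80 = 48 ksi.
φR_n = 0.75 × 48 × 7.423 = 267.2 kips.

φR_n ≈ 267 kips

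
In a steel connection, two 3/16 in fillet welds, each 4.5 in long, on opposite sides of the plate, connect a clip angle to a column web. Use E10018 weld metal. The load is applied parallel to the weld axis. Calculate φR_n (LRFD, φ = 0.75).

φR_n ≈ 53.7 kip

E100XX → F_EXX = 100 ksi.
Effective throat t_e = 0.707 × 0.1875 = 0.1326 in.
Total length L = 9 in; A_we = 0.1326 × 9 = 1.193 in².
F_nw = 0.6 F_EXX = 0.6 × 100 = 60 ksi.
φR_n = 0.75 × 60 × 1.193 = 53.69 kip.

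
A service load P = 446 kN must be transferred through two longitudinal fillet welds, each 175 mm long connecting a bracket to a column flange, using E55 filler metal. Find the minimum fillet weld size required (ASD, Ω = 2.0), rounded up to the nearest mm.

w = 11 mm

E55XX → F_EXX = 550 MPa.
Total weld length L = 350 mm.
Required throat t_e = P × Ω / (0.6 F_EXX × L) = 446 × 2.0 / (0.6 × 550 × 350 × 10⁻³) = 7.723 mm.
Required leg w = t_e / 0.707 = 10.92 mm → use 11 mm.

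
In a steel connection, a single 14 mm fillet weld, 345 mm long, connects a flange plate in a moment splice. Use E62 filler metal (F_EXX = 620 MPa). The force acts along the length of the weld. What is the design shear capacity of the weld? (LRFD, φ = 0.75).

φR_n ≈ 953 kN

Effective throat t_e = 0.707 × 14 = 9.898 mm.
Total length L = 345 mm; A_we = 9.898 × 345 = 3415 mm².
F_nw = 0.6 F_EXX = 0.6 × 620 = 372 MPa.
φR_n = 0.75 × 372 × 3415 × 10⁻³ = 952.7 kN.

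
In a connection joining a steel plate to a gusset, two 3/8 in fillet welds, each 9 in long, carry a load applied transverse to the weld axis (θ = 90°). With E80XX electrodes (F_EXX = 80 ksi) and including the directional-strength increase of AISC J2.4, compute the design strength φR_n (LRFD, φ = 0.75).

t_e = 0.707 × 0.375 = 0.2651 in; A_we = 0.2651 × 18 = 4.772 in².
Directional factor: 1.0 + 0.5 sin^1.5(90°) = 1.5.
F_nw = 0.6 × 80 × 1.5 = 72 ksi.
φR_n = 0.75 × 72 × 4.772 = 257.7 kips.

φR_n ≈ 258 kips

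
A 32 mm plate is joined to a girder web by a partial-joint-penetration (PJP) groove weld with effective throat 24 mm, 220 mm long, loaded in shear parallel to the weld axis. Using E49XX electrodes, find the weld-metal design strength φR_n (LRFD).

E49XX → F_EXX = 490 MPa.
Effective throat (given) t_e = 24 mm.
A_we = 24 × 220 = 5280 mm².
F_nw = 0.6 F_EXX = 294 MPa.
φR_n = 0.75 × 294 × 5280 × 10⁻³ = 1164 kN.

φR_n ≈ 1160 kN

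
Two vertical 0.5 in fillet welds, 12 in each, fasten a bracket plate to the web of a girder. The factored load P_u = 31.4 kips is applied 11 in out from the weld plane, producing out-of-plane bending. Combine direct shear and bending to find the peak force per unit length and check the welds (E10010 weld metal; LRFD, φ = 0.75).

E100XX → F_EXX = 100 ksi.
L_w = 2 × 12 = 24 in; section modulus (unit throat) S = 2 × L²/6 = 48 in².
Direct shear f_v = P/L_w = 31.4/24 = 1.308 kip/in.
Moment M = P × e = 31.4 × 11 = 345.4 kip·in; bending f_b = M/S = 7.196 kip/in.
f_max = √(f_v² + f_b²) = √(1.308² + 7.196²) = 7.314 kip/in.
φr_n = 0.75 × 0.6 × 100 × (0.707 × 0.5) = 15.91 kip/in → adequate.

f_max ≈ 7.31 kip/in; adequate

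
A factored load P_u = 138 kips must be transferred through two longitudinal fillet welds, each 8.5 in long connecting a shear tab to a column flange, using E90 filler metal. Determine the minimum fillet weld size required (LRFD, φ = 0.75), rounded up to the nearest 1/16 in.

w = 5/16 in

E90XX → F_EXX = 90 ksi.
Total weld length L = 17 in.
Required throat t_e = P_u / (φ × 0.6 F_EXX × L) = 138 / (0.75 × 0.6 × 90 × 17) = 0.2004 in.
Required leg w = t_e / 0.707 = 0.2835 in → use 5/16 in.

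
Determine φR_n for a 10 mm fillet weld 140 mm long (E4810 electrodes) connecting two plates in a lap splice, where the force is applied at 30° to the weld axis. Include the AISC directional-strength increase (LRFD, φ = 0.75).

φR_n ≈ 252 kN

E48XX → F_EXX = 480 MPa.
t_e = 0.707 × 10 = 7.07 mm; A_we = 7.07 × 140 = 989.8 mm².
Directional factor: 1.0 + 0.5 sin^1.5(30°) = 1.177.
F_nw = 0.6 × 480 × 1.177 = 338.9 MPa.
φR_n = 0.75 × 338.9 × 989.8 × 10⁻³ = 251.6 kN.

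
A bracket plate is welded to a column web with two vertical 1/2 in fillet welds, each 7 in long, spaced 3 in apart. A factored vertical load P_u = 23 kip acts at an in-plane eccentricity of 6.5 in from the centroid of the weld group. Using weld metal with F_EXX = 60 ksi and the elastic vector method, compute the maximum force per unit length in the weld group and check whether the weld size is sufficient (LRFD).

f_max ≈ 7.23 kip/in; adequate

Total weld length L_w = 14 in. Treat welds as unit-width lines.
Polar moment about centroid: J = 2[d³/12 + d(b/2)²] = 2[7³/12 + 7×1.5²] = 88.67 in³.
Direct shear f_v = P/L_w = 23 / 14 = 1.643 kip/in (vertical).
Torsion M = P·e = 23 × 6.5 = 149.5 kip·in.
Critical point at (x, y) = (1.5, 3.5) from centroid. f_tx = M·y/J = 5.901 kip/in; f_ty = M·x/J = 2.529 kip/in.
Resultant f_max = √[f_tx² + (f_v + f_ty)²] = √[5.901² + (1.643 + 2.529)²] = 7.227 kip/in.
Capacity per unit length: φr_n = 0.75 × 0.6 × 60 × (0.707 × 0.5) = 9.544 kip/in.
7.227 ≤ 9.544 → adequate.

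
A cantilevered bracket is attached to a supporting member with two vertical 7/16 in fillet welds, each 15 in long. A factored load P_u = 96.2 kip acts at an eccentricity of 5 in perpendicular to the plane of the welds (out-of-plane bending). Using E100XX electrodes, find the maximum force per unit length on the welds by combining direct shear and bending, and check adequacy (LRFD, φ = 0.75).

E100XX → F_EXX = 100 ksi.
L_w = 2 × 15 = 30 in; section modulus (unit throat) S = 2 × L²/6 = 75 in².
Direct shear f_v = P/L_w = 96.2/30 = 3.207 kip/in.
Moment M = P × e = 96.2 × 5 = 481 kip·in; bending f_b = M/S = 6.413 kip/in.
f_max = √(f_v² + f_b²) = √(3.207² + 6.413²) = 7.17 kip/in.
φr_n = 0.75 × 0.6 × 100 × (0.707 × 0.4375) = 13.92 kip/in → adequate.

f_max ≈ 7.17 kip/in; adequate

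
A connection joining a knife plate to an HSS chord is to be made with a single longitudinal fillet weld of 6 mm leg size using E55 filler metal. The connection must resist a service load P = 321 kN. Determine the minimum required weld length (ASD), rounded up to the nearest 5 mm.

L = 460 mm

E55XX → F_EXX = 550 MPa.
Throat t_e = 0.707 × 6 = 4.242 mm.
r_n/Ω = (0.6 × 550 × 4.242) / 2.0 = 699.9 N/mm = 0.6999 kN/mm.
L_req = P / (r_n/Ω) = 321 / 0.6999 = 458.6 mm total.
Round up → use L = 460 mm.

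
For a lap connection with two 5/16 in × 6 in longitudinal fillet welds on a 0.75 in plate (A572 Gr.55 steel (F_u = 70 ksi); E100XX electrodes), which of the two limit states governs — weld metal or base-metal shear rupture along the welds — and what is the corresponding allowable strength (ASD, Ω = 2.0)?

R_n/Ω ≈ 79.5 kip (weld metal governs)

E100XX → F_EXX = 100 ksi.
t_e = 0.707 × 0.3125 = 0.2209 in; L = 12 in.
Weld metal: R_n/Ω = (1/2.0) × 0.6 × 100 × 0.2209 × 12 = 79.54 kip.
Base metal (shear rupture): R_n/Ω = (1/2.0) × 0.6 × 70 × 0.75 × 12 = 189 kip.
Governing: weld metal.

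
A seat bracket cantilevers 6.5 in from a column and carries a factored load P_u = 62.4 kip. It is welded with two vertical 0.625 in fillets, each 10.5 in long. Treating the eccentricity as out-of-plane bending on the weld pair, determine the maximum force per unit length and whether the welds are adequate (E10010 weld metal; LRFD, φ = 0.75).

E100XX → F_EXX = 100 ksi.
L_w = 2 × 10.5 = 21 in; section modulus (unit throat) S = 2 × L²/6 = 36.75 in².
Direct shear f_v = P/L_w = 62.4/21 = 2.971 kip/in.
Moment M = P × e = 62.4 × 6.5 = 405.6 kip·in; bending f_b = M/S = 11.04 kip/in.
f_max = √(f_v² + f_b²) = √(2.971² + 11.04²) = 11.43 kip/in.
φr_n = 0.75 × 0.6 × 100 × (0.707 × 0.625) = 19.88 kip/in → adequate.

f_max ≈ 11.4 kip/in; adequate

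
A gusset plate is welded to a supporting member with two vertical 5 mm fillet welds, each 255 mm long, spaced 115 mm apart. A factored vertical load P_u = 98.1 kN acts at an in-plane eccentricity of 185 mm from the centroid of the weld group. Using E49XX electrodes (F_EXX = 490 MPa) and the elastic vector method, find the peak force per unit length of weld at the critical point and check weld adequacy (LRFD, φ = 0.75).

Total weld length L_w = 510 mm. Treat welds as unit-width lines.
Polar moment about centroid: J = 2[d³/12 + d(b/2)²] = 2[255³/12 + 255×57.5²] = 4450000 mm³.
Direct shear f_v = P/L_w = 98.1×10³ / 510 = 192.4 N/mm (vertical).
Torsion M = P·e = 98.1×10³ × 185 = 18148000 N·mm.
Critical point at (x, y) = (57.5, 127.5) from centroid. f_tx = M·y/J = 520 N/mm; f_ty = M·x/J = 234.5 N/mm.
Resultant f_max = √[f_tx² + (f_v + f_ty)²] = √[520² + (192.4 + 234.5)²] = 672.8 N/mm.
Capacity per unit length: φr_n = 0.75 × 0.6 × 490 × (0.707 × 5) = 779.5 N/mm.
672.8 ≤ 779.5 → adequate.

f_max ≈ 673 N/mm; adequate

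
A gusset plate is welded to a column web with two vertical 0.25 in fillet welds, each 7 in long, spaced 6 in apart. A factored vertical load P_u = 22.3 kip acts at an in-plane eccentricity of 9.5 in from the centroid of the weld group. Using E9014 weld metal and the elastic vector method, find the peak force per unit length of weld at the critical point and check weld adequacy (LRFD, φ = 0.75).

E90XX → F_EXX = 90 ksi.
Total weld length L_w = 14 in. Treat welds as unit-width lines.
Polar moment about centroid: J = 2[d³/12 + d(b/2)²] = 2[7³/12 + 7×3²] = 183.2 in³.
Direct shear f_v = P/L_w = 22.3 / 14 = 1.593 kip/in (vertical).
Torsion M = P·e = 22.3 × 9.5 = 211.85 kip·in.
Critical point at (x, y) = (3, 3.5) from centroid. f_tx = M·y/J = 4.048 kip/in; f_ty = M·x/J = 3.47 kip/in.
Resultant f_max = √[f_tx² + (f_v + f_ty)²] = √[4.048² + (1.593 + 3.47)²] = 6.482 kip/in.
Capacity per unit length: φr_n = 0.75 × 0.6 × 90 × (0.707 × 0.25) = 7.158 kip/in.
6.482 ≤ 7.158 → adequate.

f_max ≈ 6.48 kip/in; adequate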